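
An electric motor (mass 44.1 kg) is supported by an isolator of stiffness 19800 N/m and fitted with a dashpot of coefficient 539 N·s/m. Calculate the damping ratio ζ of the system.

0.288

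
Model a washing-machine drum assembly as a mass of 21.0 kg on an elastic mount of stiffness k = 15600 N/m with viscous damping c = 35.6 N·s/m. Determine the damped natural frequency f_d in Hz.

ω_n = √(k/m) = √(15600/21.0) = 27.26 rad/s.
Critical damping c_c = 2√(k·m) = 2√(15600 × 21.0) = 1145 N·s/m, so ζ = c/c_c = 35.6/1145 = 0.03110.
ω_d = ω_n√(1 − ζ²) = 27.26 × √(1 − 0.000967) = 27.24 rad/s.
f_d = ω_d/(2π) = 4.336 Hz.

4.34 Hz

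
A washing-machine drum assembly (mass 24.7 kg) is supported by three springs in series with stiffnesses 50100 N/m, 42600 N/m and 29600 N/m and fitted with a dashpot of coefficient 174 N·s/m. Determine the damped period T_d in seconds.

0.278 s

Series springs: 1/k_eq = 1/50100 + 1/42600 + 1/29600 = 7.722×10^-5, so k_eq = 12950 N/m.
ω_n = √(k_eq/m) = √(12950/24.7) = 22.90 rad/s.
Critical damping c_c = 2√(k_eq·m) = 2√(12950 × 24.7) = 1131 N·s/m, so ζ = c/c_c = 174/1131 = 0.1538.
ω_d = ω_n√(1 − ζ²) = 22.90 × √(1 − 0.0237) = 22.63 rad/s.
T_d = 2π/ω_d = 0.2777 s.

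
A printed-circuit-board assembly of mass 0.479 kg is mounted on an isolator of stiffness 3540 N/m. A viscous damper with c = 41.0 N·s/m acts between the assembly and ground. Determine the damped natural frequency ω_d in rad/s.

74.6 rad/s

ω_n = √(k/m) = √(3540/0.479) = 85.97 rad/s.
Critical damping c_c = 2√(k·m) = 2√(3540 × 0.479) = 82.36 N·s/m, so ζ = c/c_c = 41.0/82.36 = 0.4978.
ω_d = ω_n√(1 − ζ²) = 85.97 × √(1 − 0.248) = 74.56 rad/s.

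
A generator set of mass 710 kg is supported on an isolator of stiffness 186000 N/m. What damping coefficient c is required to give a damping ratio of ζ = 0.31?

c_c = 2√(k·m) = 2√(186000 × 710) = 22980 N·s/m.
c = ζ·c_c = 0.31 × 22980 = 7125 N·s/m.

7120 N·s/m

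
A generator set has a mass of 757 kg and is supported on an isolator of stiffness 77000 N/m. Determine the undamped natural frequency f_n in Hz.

ω_n = √(k/m) = √(77000/757) = √101.7 = 10.09 rad/s.
f_n = ω_n/(2π) = 10.09/6.283 = 1.605 Hz.

1.61 Hz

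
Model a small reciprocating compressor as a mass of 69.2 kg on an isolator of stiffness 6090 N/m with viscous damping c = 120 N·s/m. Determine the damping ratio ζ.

0.0924

ω_n = √(k/m) = √(6090/69.2) = 9.381 rad/s.
Critical damping c_c = 2√(k·m) = 2√(6090 × 69.2) = 1298 N·s/m, so ζ = c/c_c = 120/1298 = 0.09243.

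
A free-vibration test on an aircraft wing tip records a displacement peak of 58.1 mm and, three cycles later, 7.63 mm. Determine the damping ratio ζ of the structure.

Logarithmic decrement δ = (1/n)·ln(x₀/x_n) = (1/3)·ln(58.1/7.63) = (1/3)·ln(7.615) = 0.6767.
ζ = δ/√(4π² + δ²) = 0.6767/√(39.48 + 0.458) = 0.6767/6.320 = 0.1071.

0.107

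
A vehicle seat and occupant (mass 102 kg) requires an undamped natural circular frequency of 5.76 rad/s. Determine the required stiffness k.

3380 N/m

k = m·ω_n² = 102 × 5.760² = 102 × 33.18 = 3384 N/m.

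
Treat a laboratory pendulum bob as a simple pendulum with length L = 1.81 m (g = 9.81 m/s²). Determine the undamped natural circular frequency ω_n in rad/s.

For a simple pendulum ω_n = √(g/L) = √(9.81/1.81) = √5.420 = 2.328 rad/s.

2.33 rad/s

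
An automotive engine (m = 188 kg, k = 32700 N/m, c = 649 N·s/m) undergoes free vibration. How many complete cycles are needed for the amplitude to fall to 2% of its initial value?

ζ = c/(2√(km)) = 649/(2√(32700 × 188)) = 649/4959 = 0.1309.
Logarithmic decrement δ = 2πζ/√(1 − ζ²) = 2π × 0.1309/√(1 − 0.0171) = 0.8295.
x_n/x₀ = e^(−nδ) ≤ 0.02; take ln: n ≥ ln(1/0.02)/δ = 3.912/0.8295 = 4.716.
So 5 complete cycles are required.

5 cycles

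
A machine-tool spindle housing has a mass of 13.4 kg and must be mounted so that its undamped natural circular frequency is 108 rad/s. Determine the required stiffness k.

k = m·ω_n² = 13.4 × 108.0² = 13.4 × 11660 = 156300 N/m.

156000 N/m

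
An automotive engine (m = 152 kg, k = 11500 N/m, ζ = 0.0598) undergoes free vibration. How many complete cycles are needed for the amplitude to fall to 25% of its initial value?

Logarithmic decrement δ = 2πζ/√(1 − ζ²) = 2π × 0.05980/√(1 − 0.00358) = 0.3764.
x_n/x₀ = e^(−nδ) ≤ 0.25; take ln: n ≥ ln(1/0.25)/δ = 1.386/0.3764 = 3.683.
So 4 complete cycles are required.

4 cycles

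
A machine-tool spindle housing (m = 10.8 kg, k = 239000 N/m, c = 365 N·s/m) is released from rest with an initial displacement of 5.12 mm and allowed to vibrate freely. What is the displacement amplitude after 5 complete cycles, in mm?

0.141 mm

ζ = c/(2√(km)) = 365/(2√(239000 × 10.8)) = 365/3213 = 0.1136.
Logarithmic decrement δ = 2πζ/√(1 − ζ²) = 2π × 0.1136/√(1 − 0.0129) = 0.7184.
After n cycles, x_n/x₀ = e^(−nδ), so x_5 = 5.12 × e^(−5 × 0.7184) = 5.12 × 0.02755 = 0.1410 mm.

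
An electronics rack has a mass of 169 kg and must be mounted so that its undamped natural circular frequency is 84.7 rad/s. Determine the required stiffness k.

k = m·ω_n² = 169 × 84.70² = 169 × 7174 = 1212000 N/m.

1210000 N/m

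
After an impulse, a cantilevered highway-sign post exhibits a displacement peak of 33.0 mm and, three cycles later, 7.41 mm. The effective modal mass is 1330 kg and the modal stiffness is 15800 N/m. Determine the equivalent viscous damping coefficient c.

Logarithmic decrement δ = (1/n)·ln(x₀/x_n) = (1/3)·ln(33.0/7.41) = (1/3)·ln(4.453) = 0.4979.
ζ = δ/√(4π² + δ²) = 0.4979/√(39.48 + 0.248) = 0.4979/6.303 = 0.07899.
c = ζ · 2√(km) = 0.07899 × 2√(15800 × 1330) = 0.07899 × 9168 = 724.2 N·s/m.

724 N·s/m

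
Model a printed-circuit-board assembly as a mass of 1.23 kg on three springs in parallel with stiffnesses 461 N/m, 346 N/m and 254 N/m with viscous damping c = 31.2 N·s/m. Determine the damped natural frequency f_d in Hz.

4.22 Hz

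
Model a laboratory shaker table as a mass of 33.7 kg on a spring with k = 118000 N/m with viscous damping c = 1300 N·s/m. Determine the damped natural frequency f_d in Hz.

8.90 Hz

ω_n = √(k/m) = √(118000/33.7) = 59.17 rad/s.
Critical damping c_c = 2√(k·m) = 2√(118000 × 33.7) = 3988 N·s/m, so ζ = c/c_c = 1300/3988 = 0.3260.
ω_d = ω_n√(1 − ζ²) = 59.17 × √(1 − 0.106) = 55.94 rad/s.
f_d = ω_d/(2π) = 8.903 Hz.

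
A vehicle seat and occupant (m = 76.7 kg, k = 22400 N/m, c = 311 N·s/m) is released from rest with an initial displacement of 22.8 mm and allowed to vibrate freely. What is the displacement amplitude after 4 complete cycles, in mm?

1.13 mm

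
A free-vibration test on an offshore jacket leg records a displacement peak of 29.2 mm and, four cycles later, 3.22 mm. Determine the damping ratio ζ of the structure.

0.0874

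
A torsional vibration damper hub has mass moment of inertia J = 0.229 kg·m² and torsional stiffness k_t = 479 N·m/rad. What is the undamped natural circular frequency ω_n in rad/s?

ω_n = √(k_t/J) = √(479/0.229) = √2092 = 45.74 rad/s.

45.7 rad/s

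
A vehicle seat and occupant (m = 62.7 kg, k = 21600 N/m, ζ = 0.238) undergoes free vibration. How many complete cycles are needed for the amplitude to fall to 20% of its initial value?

2 cycles

Logarithmic decrement δ = 2πζ/√(1 − ζ²) = 2π × 0.2380/√(1 − 0.0566) = 1.540.
x_n/x₀ = e^(−nδ) ≤ 0.2; take ln: n ≥ ln(1/0.2)/δ = 1.609/1.540 = 1.045.
So 2 complete cycles are required.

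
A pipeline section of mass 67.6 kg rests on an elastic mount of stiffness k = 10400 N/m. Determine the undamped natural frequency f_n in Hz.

ω_n = √(k/m) = √(10400/67.6) = √153.8 = 12.40 rad/s.
f_n = ω_n/(2π) = 12.40/6.283 = 1.974 Hz.

1.97 Hz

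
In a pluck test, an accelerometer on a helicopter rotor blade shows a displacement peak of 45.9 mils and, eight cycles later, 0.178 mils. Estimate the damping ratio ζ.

Logarithmic decrement δ = (1/n)·ln(x₀/x_n) = (1/8)·ln(45.9/0.178) = (1/8)·ln(257.9) = 0.6941.
ζ = δ/√(4π² + δ²) = 0.6941/√(39.48 + 0.482) = 0.6941/6.321 = 0.1098.

0.110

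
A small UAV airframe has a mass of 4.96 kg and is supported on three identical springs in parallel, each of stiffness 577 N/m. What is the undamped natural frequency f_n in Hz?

2.97 Hz

Parallel springs add: k_eq = 3 × 577 = 1731 N/m.
ω_n = √(k_eq/m) = √(1731/4.96) = √349.0 = 18.68 rad/s.
f_n = ω_n/(2π) = 18.68/6.283 = 2.973 Hz.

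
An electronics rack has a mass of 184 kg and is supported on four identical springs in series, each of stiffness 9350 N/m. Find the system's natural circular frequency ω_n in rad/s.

Series springs: 1/k_eq = 4/9350, so k_eq = 9350/4 = 2338 N/m.
ω_n = √(k_eq/m) = √(2338/184) = √12.70 = 3.564 rad/s.

3.56 rad/s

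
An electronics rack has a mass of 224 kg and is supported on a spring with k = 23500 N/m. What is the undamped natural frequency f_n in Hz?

1.63 Hz

ω_n = √(k/m) = √(23500/224) = √104.9 = 10.24 rad/s.
f_n = ω_n/(2π) = 10.24/6.283 = 1.630 Hz.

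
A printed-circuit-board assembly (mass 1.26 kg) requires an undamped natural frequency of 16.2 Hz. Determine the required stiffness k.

ω_n = 2πf_n = 2π × 16.2 = 101.8 rad/s.
k = m·ω_n² = 1.26 × 101.8² = 1.26 × 10360 = 13050 N/m.

13100 N/m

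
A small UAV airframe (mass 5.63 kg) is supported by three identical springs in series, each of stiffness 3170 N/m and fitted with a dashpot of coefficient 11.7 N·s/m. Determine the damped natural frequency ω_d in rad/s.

13.7 rad/s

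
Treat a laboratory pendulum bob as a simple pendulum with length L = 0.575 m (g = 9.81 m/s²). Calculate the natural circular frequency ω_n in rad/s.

4.13 rad/s

For a simple pendulum ω_n = √(g/L) = √(9.81/0.575) = √17.06 = 4.130 rad/s.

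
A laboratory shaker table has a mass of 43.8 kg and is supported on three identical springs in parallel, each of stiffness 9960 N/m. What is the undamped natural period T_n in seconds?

Parallel springs add: k_eq = 3 × 9960 = 29880 N/m.
ω_n = √(k_eq/m) = √(29880/43.8) = √682.2 = 26.12 rad/s.
T_n = 2π/ω_n = 6.283/26.12 = 0.2406 s.

0.241 s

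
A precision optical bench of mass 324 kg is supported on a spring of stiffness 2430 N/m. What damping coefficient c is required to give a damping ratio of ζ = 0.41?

c_c = 2√(k·m) = 2√(2430 × 324) = 1775 N·s/m.
c = ζ·c_c = 0.41 × 1775 = 727.6 N·s/m.

728 N·s/m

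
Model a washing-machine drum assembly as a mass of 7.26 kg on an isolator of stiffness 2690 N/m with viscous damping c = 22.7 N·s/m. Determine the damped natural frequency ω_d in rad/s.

ω_n = √(k/m) = √(2690/7.26) = 19.25 rad/s.
Critical damping c_c = 2√(k·m) = 2√(2690 × 7.26) = 279.5 N·s/m, so ζ = c/c_c = 22.7/279.5 = 0.08122.
ω_d = ω_n√(1 − ζ²) = 19.25 × √(1 − 0.00660) = 19.19 rad/s.

19.2 rad/s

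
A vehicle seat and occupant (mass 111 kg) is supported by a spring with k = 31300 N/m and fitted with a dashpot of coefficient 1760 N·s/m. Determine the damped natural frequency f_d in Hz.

ω_n = √(k/m) = √(31300/111) = 16.79 rad/s.
Critical damping c_c = 2√(k·m) = 2√(31300 × 111) = 3728 N·s/m, so ζ = c/c_c = 1760/3728 = 0.4721.
ω_d = ω_n√(1 − ζ²) = 16.79 × √(1 − 0.223) = 14.80 rad/s.
f_d = ω_d/(2π) = 2.356 Hz.

2.36 Hz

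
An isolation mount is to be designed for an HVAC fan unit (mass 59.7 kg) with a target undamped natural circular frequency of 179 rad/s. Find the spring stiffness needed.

1910000 N/m

k = m·ω_n² = 59.7 × 179.0² = 59.7 × 32040 = 1913000 N/m.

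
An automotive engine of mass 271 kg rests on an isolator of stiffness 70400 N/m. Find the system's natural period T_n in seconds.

ω_n = √(k/m) = √(70400/271) = √259.8 = 16.12 rad/s.
T_n = 2π/ω_n = 6.283/16.12 = 0.3898 s.

0.390 s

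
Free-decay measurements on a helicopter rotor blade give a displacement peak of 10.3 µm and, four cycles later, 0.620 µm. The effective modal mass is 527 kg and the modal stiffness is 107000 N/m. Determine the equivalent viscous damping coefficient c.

1670 N·s/m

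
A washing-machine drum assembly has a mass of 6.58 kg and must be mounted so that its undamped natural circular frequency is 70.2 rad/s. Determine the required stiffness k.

k = m·ω_n² = 6.58 × 70.20² = 6.58 × 4928 = 32430 N/m.

32400 N/m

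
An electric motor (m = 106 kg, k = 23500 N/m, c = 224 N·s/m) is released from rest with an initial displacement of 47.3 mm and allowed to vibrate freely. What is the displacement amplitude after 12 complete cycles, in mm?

0.221 mm

ζ = c/(2√(km)) = 224/(2√(23500 × 106)) = 224/3157 = 0.07096.
Logarithmic decrement δ = 2πζ/√(1 − ζ²) = 2π × 0.07096/√(1 − 0.00504) = 0.4470.
After n cycles, x_n/x₀ = e^(−nδ), so x_12 = 47.3 × e^(−12 × 0.4470) = 47.3 × 0.004682 = 0.2215 mm.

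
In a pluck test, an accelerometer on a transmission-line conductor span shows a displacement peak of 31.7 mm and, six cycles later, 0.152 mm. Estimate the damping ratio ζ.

0.140

Logarithmic decrement δ = (1/n)·ln(x₀/x_n) = (1/6)·ln(31.7/0.152) = (1/6)·ln(208.6) = 0.8900.
ζ = δ/√(4π² + δ²) = 0.8900/√(39.48 + 0.792) = 0.8900/6.346 = 0.1403.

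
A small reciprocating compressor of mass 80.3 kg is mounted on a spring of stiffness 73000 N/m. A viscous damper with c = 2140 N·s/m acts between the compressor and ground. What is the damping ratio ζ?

0.442

ω_n = √(k/m) = √(73000/80.3) = 30.15 rad/s.
Critical damping c_c = 2√(k·m) = 2√(73000 × 80.3) = 4842 N·s/m, so ζ = c/c_c = 2140/4842 = 0.4419.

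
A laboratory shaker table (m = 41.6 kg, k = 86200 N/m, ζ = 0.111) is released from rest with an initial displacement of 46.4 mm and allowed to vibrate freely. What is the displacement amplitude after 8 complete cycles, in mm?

Logarithmic decrement δ = 2πζ/√(1 − ζ²) = 2π × 0.1110/√(1 − 0.0123) = 0.7018.
After n cycles, x_n/x₀ = e^(−nδ), so x_8 = 46.4 × e^(−8 × 0.7018) = 46.4 × 0.003646 = 0.1692 mm.

0.169 mm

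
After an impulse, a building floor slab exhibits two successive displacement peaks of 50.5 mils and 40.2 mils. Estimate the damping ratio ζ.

0.0363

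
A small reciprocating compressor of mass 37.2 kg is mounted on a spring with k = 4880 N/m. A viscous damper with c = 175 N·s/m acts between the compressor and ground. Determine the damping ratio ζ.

ω_n = √(k/m) = √(4880/37.2) = 11.45 rad/s.
Critical damping c_c = 2√(k·m) = 2√(4880 × 37.2) = 852.1 N·s/m, so ζ = c/c_c = 175/852.1 = 0.2054.

0.205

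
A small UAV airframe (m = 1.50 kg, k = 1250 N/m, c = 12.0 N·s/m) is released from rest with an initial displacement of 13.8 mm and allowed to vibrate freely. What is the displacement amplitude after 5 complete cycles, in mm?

0.170 mm

ζ = c/(2√(km)) = 12.0/(2√(1250 × 1.50)) = 12.0/86.60 = 0.1386.
Logarithmic decrement δ = 2πζ/√(1 − ζ²) = 2π × 0.1386/√(1 − 0.0192) = 0.8791.
After n cycles, x_n/x₀ = e^(−nδ), so x_5 = 13.8 × e^(−5 × 0.8791) = 13.8 × 0.01233 = 0.1702 mm.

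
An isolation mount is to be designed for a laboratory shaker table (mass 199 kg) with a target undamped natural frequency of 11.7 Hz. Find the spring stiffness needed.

ω_n = 2πf_n = 2π × 11.7 = 73.51 rad/s.
k = m·ω_n² = 199 × 73.51² = 199 × 5404 = 1075000 N/m.

1080000 N/m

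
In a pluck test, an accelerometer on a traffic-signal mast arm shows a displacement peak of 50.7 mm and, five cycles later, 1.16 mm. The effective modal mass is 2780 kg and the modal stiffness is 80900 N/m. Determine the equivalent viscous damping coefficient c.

3580 N·s/m

Logarithmic decrement δ = (1/n)·ln(x₀/x_n) = (1/5)·ln(50.7/1.16) = (1/5)·ln(43.71) = 0.7555.
ζ = δ/√(4π² + δ²) = 0.7555/√(39.48 + 0.571) = 0.7555/6.328 = 0.1194.
c = ζ · 2√(km) = 0.1194 × 2√(80900 × 2780) = 0.1194 × 29990 = 3581 N·s/m.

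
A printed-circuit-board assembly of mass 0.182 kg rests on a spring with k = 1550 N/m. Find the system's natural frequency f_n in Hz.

14.7 Hz

ω_n = √(k/m) = √(1550/0.182) = √8516 = 92.28 rad/s.
f_n = ω_n/(2π) = 92.28/6.283 = 14.69 Hz.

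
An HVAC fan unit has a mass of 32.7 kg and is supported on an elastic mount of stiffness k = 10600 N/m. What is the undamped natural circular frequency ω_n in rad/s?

ω_n = √(k/m) = √(10600/32.7) = √324.2 = 18.00 rad/s.

18.0 rad/s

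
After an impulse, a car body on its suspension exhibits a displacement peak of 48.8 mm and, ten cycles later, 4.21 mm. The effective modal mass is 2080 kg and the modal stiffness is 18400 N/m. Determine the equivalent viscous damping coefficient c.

Logarithmic decrement δ = (1/n)·ln(x₀/x_n) = (1/10)·ln(48.8/4.21) = (1/10)·ln(11.59) = 0.2450.
ζ = δ/√(4π² + δ²) = 0.2450/√(39.48 + 0.0600) = 0.2450/6.288 = 0.03897.
c = ζ · 2√(km) = 0.03897 × 2√(18400 × 2080) = 0.03897 × 12370 = 482.1 N·s/m.

482 N·s/m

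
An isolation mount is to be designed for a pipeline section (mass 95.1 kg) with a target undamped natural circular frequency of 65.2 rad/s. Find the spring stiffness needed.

404000 N/m

k = m·ω_n² = 95.1 × 65.20² = 95.1 × 4251 = 404300 N/m.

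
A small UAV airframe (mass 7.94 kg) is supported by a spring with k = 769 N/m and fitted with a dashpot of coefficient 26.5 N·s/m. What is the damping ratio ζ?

0.170

ω_n = √(k/m) = √(769.0/7.94) = 9.841 rad/s.
Critical damping c_c = 2√(k·m) = 2√(769.0 × 7.94) = 156.3 N·s/m, so ζ = c/c_c = 26.5/156.3 = 0.1696.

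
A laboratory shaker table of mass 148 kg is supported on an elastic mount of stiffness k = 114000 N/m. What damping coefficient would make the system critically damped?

8220 N·s/m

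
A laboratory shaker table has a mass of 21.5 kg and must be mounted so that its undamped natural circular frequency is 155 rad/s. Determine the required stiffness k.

k = m·ω_n² = 21.5 × 155.0² = 21.5 × 24020 = 516500 N/m.

517000 N/m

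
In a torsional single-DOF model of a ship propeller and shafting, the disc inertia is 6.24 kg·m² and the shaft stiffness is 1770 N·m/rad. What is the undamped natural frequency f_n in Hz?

2.68 Hz

ω_n = √(k_t/J) = √(1770/6.24) = √283.7 = 16.84 rad/s.
f_n = ω_n/(2π) = 16.84/6.283 = 2.680 Hz.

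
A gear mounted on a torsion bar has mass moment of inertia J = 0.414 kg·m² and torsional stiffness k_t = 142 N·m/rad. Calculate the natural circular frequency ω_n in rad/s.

ω_n = √(k_t/J) = √(142/0.414) = √343.0 = 18.52 rad/s.

18.5 rad/s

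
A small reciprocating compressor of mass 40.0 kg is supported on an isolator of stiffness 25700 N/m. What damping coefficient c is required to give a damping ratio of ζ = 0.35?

c_c = 2√(k·m) = 2√(25700 × 40.0) = 2028 N·s/m.
c = ζ·c_c = 0.35 × 2028 = 709.7 N·s/m.

710 N·s/m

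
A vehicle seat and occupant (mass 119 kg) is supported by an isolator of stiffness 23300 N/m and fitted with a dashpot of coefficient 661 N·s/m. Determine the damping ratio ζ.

0.198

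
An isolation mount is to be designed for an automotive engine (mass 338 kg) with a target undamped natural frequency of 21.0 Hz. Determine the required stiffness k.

5880000 N/m

ω_n = 2πf_n = 2π × 21.0 = 131.9 rad/s.
k = m·ω_n² = 338 × 131.9² = 338 × 17410 = 5885000 N/m.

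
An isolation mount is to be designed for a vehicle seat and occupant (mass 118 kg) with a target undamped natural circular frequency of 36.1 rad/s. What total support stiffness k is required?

k = m·ω_n² = 118 × 36.10² = 118 × 1303 = 153800 N/m.

154000 N/m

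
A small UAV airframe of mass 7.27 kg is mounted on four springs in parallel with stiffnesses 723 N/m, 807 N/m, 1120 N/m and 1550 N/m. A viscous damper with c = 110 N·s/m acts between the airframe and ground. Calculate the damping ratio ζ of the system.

0.315

Parallel springs add: k_eq = 723 + 807 + 1120 + 1550 = 4200 N/m.
ω_n = √(k_eq/m) = √(4200/7.27) = 24.04 rad/s.
Critical damping c_c = 2√(k_eq·m) = 2√(4200 × 7.27) = 349.5 N·s/m, so ζ = c/c_c = 110/349.5 = 0.3148.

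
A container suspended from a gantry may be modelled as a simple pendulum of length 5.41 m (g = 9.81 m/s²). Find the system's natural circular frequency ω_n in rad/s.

For a simple pendulum ω_n = √(g/L) = √(9.81/5.41) = √1.813 = 1.347 rad/s.

1.35 rad/s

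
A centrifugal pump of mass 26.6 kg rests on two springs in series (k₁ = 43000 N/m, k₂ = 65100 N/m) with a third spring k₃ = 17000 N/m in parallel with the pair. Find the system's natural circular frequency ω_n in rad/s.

40.2 rad/s

Series pair: k_s = k₁k₂/(k₁+k₂) = (43000)(65100)/(43000 + 65100) = 25900 N/m. In parallel with k₃: k_eq = 25900 + 17000 = 42900 N/m.
ω_n = √(k_eq/m) = √(42900/26.6) = √1613 = 40.16 rad/s.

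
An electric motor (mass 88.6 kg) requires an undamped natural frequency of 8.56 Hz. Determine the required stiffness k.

ω_n = 2πf_n = 2π × 8.56 = 53.78 rad/s.
k = m·ω_n² = 88.6 × 53.78² = 88.6 × 2893 = 256300 N/m.

256000 N/m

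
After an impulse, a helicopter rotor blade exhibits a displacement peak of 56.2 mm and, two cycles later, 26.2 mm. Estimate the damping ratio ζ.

0.0606

Logarithmic decrement δ = (1/n)·ln(x₀/x_n) = (1/2)·ln(56.2/26.2) = (1/2)·ln(2.145) = 0.3816.
ζ = δ/√(4π² + δ²) = 0.3816/√(39.48 + 0.146) = 0.3816/6.295 = 0.06062.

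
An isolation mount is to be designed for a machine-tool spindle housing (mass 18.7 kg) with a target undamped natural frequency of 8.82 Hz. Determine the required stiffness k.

ω_n = 2πf_n = 2π × 8.82 = 55.42 rad/s.
k = m·ω_n² = 18.7 × 55.42² = 18.7 × 3071 = 57430 N/m.

57400 N/m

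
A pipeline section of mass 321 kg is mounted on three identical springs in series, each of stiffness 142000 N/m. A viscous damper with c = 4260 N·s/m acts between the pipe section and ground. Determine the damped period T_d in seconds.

Series springs: 1/k_eq = 3/142000, so k_eq = 142000/3 = 47330 N/m.
ω_n = √(k_eq/m) = √(47330/321) = 12.14 rad/s.
Critical damping c_c = 2√(k_eq·m) = 2√(47330 × 321) = 7796 N·s/m, so ζ = c/c_c = 4260/7796 = 0.5464.
ω_d = ω_n√(1 − ζ²) = 12.14 × √(1 − 0.299) = 10.17 rad/s.
T_d = 2π/ω_d = 0.6178 s.

0.618 s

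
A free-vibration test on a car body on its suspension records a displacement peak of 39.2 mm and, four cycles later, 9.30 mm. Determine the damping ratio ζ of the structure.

Logarithmic decrement δ = (1/n)·ln(x₀/x_n) = (1/4)·ln(39.2/9.30) = (1/4)·ln(4.215) = 0.3597.
ζ = δ/√(4π² + δ²) = 0.3597/√(39.48 + 0.129) = 0.3597/6.293 = 0.05715.

0.0571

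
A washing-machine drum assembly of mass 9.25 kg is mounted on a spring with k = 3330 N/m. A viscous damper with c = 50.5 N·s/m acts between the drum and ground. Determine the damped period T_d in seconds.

0.335 s

ω_n = √(k/m) = √(3330/9.25) = 18.97 rad/s.
Critical damping c_c = 2√(k·m) = 2√(3330 × 9.25) = 351.0 N·s/m, so ζ = c/c_c = 50.5/351.0 = 0.1439.
ω_d = ω_n√(1 − ζ²) = 18.97 × √(1 − 0.0207) = 18.78 rad/s.
T_d = 2π/ω_d = 0.3346 s.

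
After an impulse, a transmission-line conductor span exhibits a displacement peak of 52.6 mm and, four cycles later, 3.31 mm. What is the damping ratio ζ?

0.109

Logarithmic decrement δ = (1/n)·ln(x₀/x_n) = (1/4)·ln(52.6/3.31) = (1/4)·ln(15.89) = 0.6914.
ζ = δ/√(4π² + δ²) = 0.6914/√(39.48 + 0.478) = 0.6914/6.321 = 0.1094.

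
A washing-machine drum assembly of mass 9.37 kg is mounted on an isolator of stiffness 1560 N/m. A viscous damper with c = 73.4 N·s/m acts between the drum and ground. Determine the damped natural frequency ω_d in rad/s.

12.3 rad/s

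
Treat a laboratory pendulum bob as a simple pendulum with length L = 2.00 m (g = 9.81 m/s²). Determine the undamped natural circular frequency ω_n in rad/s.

For a simple pendulum ω_n = √(g/L) = √(9.81/2.00) = √4.905 = 2.215 rad/s.

2.21 rad/s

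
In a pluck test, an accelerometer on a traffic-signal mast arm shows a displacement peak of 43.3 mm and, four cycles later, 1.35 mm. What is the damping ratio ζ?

0.137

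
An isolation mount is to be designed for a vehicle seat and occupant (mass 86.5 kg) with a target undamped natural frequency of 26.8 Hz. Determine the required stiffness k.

ω_n = 2πf_n = 2π × 26.8 = 168.4 rad/s.
k = m·ω_n² = 86.5 × 168.4² = 86.5 × 28350 = 2453000 N/m.

2450000 N/m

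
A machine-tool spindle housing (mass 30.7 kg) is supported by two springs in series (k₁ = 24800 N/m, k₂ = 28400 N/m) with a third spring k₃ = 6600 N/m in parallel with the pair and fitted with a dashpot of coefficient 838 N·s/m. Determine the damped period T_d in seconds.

Series pair: k_s = k₁k₂/(k₁+k₂) = (24800)(28400)/(24800 + 28400) = 13240 N/m. In parallel with k₃: k_eq = 13240 + 6600 = 19840 N/m.
ω_n = √(k_eq/m) = √(19840/30.7) = 25.42 rad/s.
Critical damping c_c = 2√(k_eq·m) = 2√(19840 × 30.7) = 1561 N·s/m, so ζ = c/c_c = 838/1561 = 0.5369.
ω_d = ω_n√(1 − ζ²) = 25.42 × √(1 − 0.288) = 21.45 rad/s.
T_d = 2π/ω_d = 0.2930 s.

0.293 s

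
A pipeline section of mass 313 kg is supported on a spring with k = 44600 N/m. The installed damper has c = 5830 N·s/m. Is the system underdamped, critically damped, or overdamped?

c_c = 2√(k·m) = 7473 N·s/m; ζ = c/c_c = 5830/7473 = 0.780.
Since ζ < 1 the system is underdamped.

underdamped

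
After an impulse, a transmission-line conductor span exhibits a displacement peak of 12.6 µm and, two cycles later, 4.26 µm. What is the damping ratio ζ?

0.0860

Logarithmic decrement δ = (1/n)·ln(x₀/x_n) = (1/2)·ln(12.6/4.26) = (1/2)·ln(2.958) = 0.5422.
ζ = δ/√(4π² + δ²) = 0.5422/√(39.48 + 0.294) = 0.5422/6.307 = 0.08598.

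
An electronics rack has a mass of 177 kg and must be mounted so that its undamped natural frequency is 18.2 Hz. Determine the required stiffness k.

2310000 N/m

ω_n = 2πf_n = 2π × 18.2 = 114.4 rad/s.
k = m·ω_n² = 177 × 114.4² = 177 × 13080 = 2315000 N/m.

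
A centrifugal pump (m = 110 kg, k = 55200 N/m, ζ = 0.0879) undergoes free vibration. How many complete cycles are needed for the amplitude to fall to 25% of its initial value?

Logarithmic decrement δ = 2πζ/√(1 − ζ²) = 2π × 0.08790/√(1 − 0.00773) = 0.5544.
x_n/x₀ = e^(−nδ) ≤ 0.25; take ln: n ≥ ln(1/0.25)/δ = 1.386/0.5544 = 2.500.
So 3 complete cycles are required.

3 cycles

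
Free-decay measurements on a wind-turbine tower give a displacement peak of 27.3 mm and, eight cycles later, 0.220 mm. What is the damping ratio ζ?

Logarithmic decrement δ = (1/n)·ln(x₀/x_n) = (1/8)·ln(27.3/0.220) = (1/8)·ln(124.1) = 0.6026.
ζ = δ/√(4π² + δ²) = 0.6026/√(39.48 + 0.363) = 0.6026/6.312 = 0.09547.

0.0955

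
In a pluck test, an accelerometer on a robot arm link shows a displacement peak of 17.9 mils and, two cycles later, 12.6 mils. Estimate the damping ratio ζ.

0.0279

Logarithmic decrement δ = (1/n)·ln(x₀/x_n) = (1/2)·ln(17.9/12.6) = (1/2)·ln(1.421) = 0.1756.
ζ = δ/√(4π² + δ²) = 0.1756/√(39.48 + 0.0308) = 0.1756/6.286 = 0.02793.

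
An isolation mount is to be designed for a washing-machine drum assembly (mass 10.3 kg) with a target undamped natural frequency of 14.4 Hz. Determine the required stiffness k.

84300 N/m

ω_n = 2πf_n = 2π × 14.4 = 90.48 rad/s.
k = m·ω_n² = 10.3 × 90.48² = 10.3 × 8186 = 84320 N/m.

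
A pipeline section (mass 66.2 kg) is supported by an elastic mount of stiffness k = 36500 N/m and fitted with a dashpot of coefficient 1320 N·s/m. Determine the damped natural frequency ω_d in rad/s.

21.3 rad/s

ω_n = √(k/m) = √(36500/66.2) = 23.48 rad/s.
Critical damping c_c = 2√(k·m) = 2√(36500 × 66.2) = 3109 N·s/m, so ζ = c/c_c = 1320/3109 = 0.4246.
ω_d = ω_n√(1 − ζ²) = 23.48 × √(1 − 0.180) = 21.26 rad/s.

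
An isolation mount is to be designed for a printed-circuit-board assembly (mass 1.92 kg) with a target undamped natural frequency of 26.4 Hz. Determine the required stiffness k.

52800 N/m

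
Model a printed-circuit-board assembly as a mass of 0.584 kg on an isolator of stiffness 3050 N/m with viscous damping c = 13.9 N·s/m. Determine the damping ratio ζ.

ω_n = √(k/m) = √(3050/0.584) = 72.27 rad/s.
Critical damping c_c = 2√(k·m) = 2√(3050 × 0.584) = 84.41 N·s/m, so ζ = c/c_c = 13.9/84.41 = 0.1647.

0.165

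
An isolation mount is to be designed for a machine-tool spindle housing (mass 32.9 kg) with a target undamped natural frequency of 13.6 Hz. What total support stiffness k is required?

240000 N/m

ω_n = 2πf_n = 2π × 13.6 = 85.45 rad/s.
k = m·ω_n² = 32.9 × 85.45² = 32.9 × 7302 = 240200 N/m.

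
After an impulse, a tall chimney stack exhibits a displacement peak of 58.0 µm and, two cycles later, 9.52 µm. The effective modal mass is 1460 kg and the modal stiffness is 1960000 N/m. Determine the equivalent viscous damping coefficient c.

15200 N·s/m

Logarithmic decrement δ = (1/n)·ln(x₀/x_n) = (1/2)·ln(58.0/9.52) = (1/2)·ln(6.092) = 0.9035.
ζ = δ/√(4π² + δ²) = 0.9035/√(39.48 + 0.816) = 0.9035/6.348 = 0.1423.
c = ζ · 2√(km) = 0.1423 × 2√(1960000 × 1460) = 0.1423 × 107000 = 15230 N·s/m.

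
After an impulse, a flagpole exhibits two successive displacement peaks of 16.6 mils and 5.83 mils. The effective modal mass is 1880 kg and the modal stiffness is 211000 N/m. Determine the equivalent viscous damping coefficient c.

6540 N·s/m

Logarithmic decrement δ = (1/n)·ln(x₀/x_n) = (1/1)·ln(16.6/5.83) = (1/1)·ln(2.847) = 1.046.
ζ = δ/√(4π² + δ²) = 1.046/√(39.48 + 1.09) = 1.046/6.370 = 0.1643.
c = ζ · 2√(km) = 0.1643 × 2√(211000 × 1880) = 0.1643 × 39830 = 6544 N·s/m.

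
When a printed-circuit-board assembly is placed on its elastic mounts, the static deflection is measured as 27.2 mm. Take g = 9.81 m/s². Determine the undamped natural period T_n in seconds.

ω_n = √(g/δ_st) = √(9.81/0.0272) = √360.7 = 18.99 rad/s.
T_n = 2π/ω_n = 6.283/18.99 = 0.3308 s.

0.331 s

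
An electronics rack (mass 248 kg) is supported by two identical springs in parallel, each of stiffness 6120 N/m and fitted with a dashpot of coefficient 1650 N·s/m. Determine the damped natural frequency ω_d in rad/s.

Parallel springs add: k_eq = 2 × 6120 = 12240 N/m.
ω_n = √(k_eq/m) = √(12240/248) = 7.025 rad/s.
Critical damping c_c = 2√(k_eq·m) = 2√(12240 × 248) = 3485 N·s/m, so ζ = c/c_c = 1650/3485 = 0.4735.
ω_d = ω_n√(1 − ζ²) = 7.025 × √(1 − 0.224) = 6.188 rad/s.

6.19 rad/s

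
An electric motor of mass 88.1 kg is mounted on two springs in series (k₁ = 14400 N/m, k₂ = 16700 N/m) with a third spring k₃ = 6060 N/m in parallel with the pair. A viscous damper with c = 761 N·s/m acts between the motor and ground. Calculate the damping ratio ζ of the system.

Series pair: k_s = k₁k₂/(k₁+k₂) = (14400)(16700)/(14400 + 16700) = 7732 N/m. In parallel with k₃: k_eq = 7732 + 6060 = 13790 N/m.
ω_n = √(k_eq/m) = √(13790/88.1) = 12.51 rad/s.
Critical damping c_c = 2√(k_eq·m) = 2√(13790 × 88.1) = 2205 N·s/m, so ζ = c/c_c = 761/2205 = 0.3452.

0.345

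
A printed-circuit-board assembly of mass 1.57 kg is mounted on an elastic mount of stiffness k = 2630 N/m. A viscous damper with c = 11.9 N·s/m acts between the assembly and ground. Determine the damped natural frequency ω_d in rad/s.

40.8 rad/s

ω_n = √(k/m) = √(2630/1.57) = 40.93 rad/s.
Critical damping c_c = 2√(k·m) = 2√(2630 × 1.57) = 128.5 N·s/m, so ζ = c/c_c = 11.9/128.5 = 0.09260.
ω_d = ω_n√(1 − ζ²) = 40.93 × √(1 − 0.00857) = 40.75 rad/s.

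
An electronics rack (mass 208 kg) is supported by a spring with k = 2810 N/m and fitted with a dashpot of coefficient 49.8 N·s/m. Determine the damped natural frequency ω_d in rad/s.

3.67 rad/s

ω_n = √(k/m) = √(2810/208) = 3.676 rad/s.
Critical damping c_c = 2√(k·m) = 2√(2810 × 208) = 1529 N·s/m, so ζ = c/c_c = 49.8/1529 = 0.03257.
ω_d = ω_n√(1 − ζ²) = 3.676 × √(1 − 0.00106) = 3.674 rad/s.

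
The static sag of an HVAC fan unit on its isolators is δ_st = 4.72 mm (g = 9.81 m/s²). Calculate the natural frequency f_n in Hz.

7.26 Hz

ω_n = √(g/δ_st) = √(9.81/0.00472) = √2078 = 45.59 rad/s.
f_n = ω_n/(2π) = 45.59/6.283 = 7.256 Hz.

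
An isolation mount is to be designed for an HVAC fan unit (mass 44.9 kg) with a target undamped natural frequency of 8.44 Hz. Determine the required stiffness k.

126000 N/m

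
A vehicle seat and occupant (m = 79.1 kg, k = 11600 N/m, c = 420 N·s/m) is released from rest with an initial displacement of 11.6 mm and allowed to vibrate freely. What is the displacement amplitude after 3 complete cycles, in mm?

0.168 mm

ζ = c/(2√(km)) = 420/(2√(11600 × 79.1)) = 420/1916 = 0.2192.
Logarithmic decrement δ = 2πζ/√(1 − ζ²) = 2π × 0.2192/√(1 − 0.0481) = 1.412.
After n cycles, x_n/x₀ = e^(−nδ), so x_3 = 11.6 × e^(−3 × 1.412) = 11.6 × 0.01447 = 0.1679 mm.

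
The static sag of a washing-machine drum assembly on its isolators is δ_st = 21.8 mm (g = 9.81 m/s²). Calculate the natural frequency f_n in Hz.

ω_n = √(g/δ_st) = √(9.81/0.0218) = √450.0 = 21.21 rad/s.
f_n = ω_n/(2π) = 21.21/6.283 = 3.376 Hz.

3.38 Hz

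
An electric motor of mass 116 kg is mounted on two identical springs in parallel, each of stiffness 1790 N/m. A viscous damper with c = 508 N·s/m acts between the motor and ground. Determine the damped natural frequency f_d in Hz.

0.813 Hz

Parallel springs add: k_eq = 2 × 1790 = 3580 N/m.
ω_n = √(k_eq/m) = √(3580/116) = 5.555 rad/s.
Critical damping c_c = 2√(k_eq·m) = 2√(3580 × 116) = 1289 N·s/m, so ζ = c/c_c = 508/1289 = 0.3942.
ω_d = ω_n√(1 − ζ²) = 5.555 × √(1 − 0.155) = 5.106 rad/s.
f_d = ω_d/(2π) = 0.8126 Hz.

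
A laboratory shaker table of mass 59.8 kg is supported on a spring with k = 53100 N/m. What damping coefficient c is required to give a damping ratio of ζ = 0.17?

c_c = 2√(k·m) = 2√(53100 × 59.8) = 3564 N·s/m.
c = ζ·c_c = 0.17 × 3564 = 605.9 N·s/m.

606 N·s/m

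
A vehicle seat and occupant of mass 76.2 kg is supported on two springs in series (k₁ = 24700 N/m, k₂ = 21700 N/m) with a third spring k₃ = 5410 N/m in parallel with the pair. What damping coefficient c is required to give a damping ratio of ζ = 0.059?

134 N·s/m

Series pair: k_s = k₁k₂/(k₁+k₂) = (24700)(21700)/(24700 + 21700) = 11550 N/m. In parallel with k₃: k_eq = 11550 + 5410 = 16960 N/m.
c_c = 2√(k_eq·m) = 2√(16960 × 76.2) = 2274 N·s/m.
c = ζ·c_c = 0.059 × 2274 = 134.2 N·s/m.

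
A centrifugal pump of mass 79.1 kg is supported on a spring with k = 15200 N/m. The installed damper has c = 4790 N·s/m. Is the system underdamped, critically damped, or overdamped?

overdamped

c_c = 2√(k·m) = 2193 N·s/m; ζ = c/c_c = 4790/2193 = 2.18.
Since ζ > 1 the system is overdamped.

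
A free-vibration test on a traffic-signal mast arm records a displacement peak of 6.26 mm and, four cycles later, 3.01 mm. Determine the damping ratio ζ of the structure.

Logarithmic decrement δ = (1/n)·ln(x₀/x_n) = (1/4)·ln(6.26/3.01) = (1/4)·ln(2.080) = 0.1831.
ζ = δ/√(4π² + δ²) = 0.1831/√(39.48 + 0.0335) = 0.1831/6.286 = 0.02912.

0.0291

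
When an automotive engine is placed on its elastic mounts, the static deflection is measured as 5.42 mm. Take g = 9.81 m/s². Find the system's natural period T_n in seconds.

ω_n = √(g/δ_st) = √(9.81/0.00542) = √1810 = 42.54 rad/s.
T_n = 2π/ω_n = 6.283/42.54 = 0.1477 s.

0.148 s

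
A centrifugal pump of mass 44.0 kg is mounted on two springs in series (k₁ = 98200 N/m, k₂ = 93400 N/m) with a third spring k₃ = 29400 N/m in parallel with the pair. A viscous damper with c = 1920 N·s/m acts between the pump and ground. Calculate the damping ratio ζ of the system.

0.521

Series pair: k_s = k₁k₂/(k₁+k₂) = (98200)(93400)/(98200 + 93400) = 47870 N/m. In parallel with k₃: k_eq = 47870 + 29400 = 77270 N/m.
ω_n = √(k_eq/m) = √(77270/44.0) = 41.91 rad/s.
Critical damping c_c = 2√(k_eq·m) = 2√(77270 × 44.0) = 3688 N·s/m, so ζ = c/c_c = 1920/3688 = 0.5206.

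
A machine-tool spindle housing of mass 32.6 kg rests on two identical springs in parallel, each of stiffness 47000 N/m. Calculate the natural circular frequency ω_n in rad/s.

53.7 rad/s

Parallel springs add: k_eq = 2 × 47000 = 94000 N/m.
ω_n = √(k_eq/m) = √(94000/32.6) = √2883 = 53.70 rad/s.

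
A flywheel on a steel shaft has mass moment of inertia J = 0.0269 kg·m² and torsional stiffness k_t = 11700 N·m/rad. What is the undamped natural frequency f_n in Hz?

ω_n = √(k_t/J) = √(11700/0.0269) = √434900 = 659.5 rad/s.
f_n = ω_n/(2π) = 659.5/6.283 = 105.0 Hz.

105 Hz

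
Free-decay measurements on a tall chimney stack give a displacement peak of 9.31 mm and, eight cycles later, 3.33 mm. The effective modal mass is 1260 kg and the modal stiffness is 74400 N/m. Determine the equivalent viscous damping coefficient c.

396 N·s/m

Logarithmic decrement δ = (1/n)·ln(x₀/x_n) = (1/8)·ln(9.31/3.33) = (1/8)·ln(2.796) = 0.1285.
ζ = δ/√(4π² + δ²) = 0.1285/√(39.48 + 0.0165) = 0.1285/6.284 = 0.02045.
c = ζ · 2√(km) = 0.02045 × 2√(74400 × 1260) = 0.02045 × 19360 = 396.0 N·s/m.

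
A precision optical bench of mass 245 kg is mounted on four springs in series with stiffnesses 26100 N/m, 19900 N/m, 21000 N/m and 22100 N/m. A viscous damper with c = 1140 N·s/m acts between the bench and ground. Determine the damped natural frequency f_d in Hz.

0.658 Hz

Series springs: 1/k_eq = 1/26100 + 1/19900 + 1/21000 + 1/22100 = 0.0001814, so k_eq = 5512 N/m.
ω_n = √(k_eq/m) = √(5512/245) = 4.743 rad/s.
Critical damping c_c = 2√(k_eq·m) = 2√(5512 × 245) = 2324 N·s/m, so ζ = c/c_c = 1140/2324 = 0.4905.
ω_d = ω_n√(1 − ζ²) = 4.743 × √(1 − 0.241) = 4.133 rad/s.
f_d = ω_d/(2π) = 0.6578 Hz.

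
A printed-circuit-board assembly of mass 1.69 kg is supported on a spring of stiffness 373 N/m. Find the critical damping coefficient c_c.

50.2 N·s/m

c_c = 2√(k·m) = 2√(373.0 × 1.69) = 2 × 25.11 = 50.21 N·s/m.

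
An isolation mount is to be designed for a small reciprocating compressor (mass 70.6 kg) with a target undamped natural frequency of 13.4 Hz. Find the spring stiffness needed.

500000 N/m

ω_n = 2πf_n = 2π × 13.4 = 84.19 rad/s.
k = m·ω_n² = 70.6 × 84.19² = 70.6 × 7089 = 500500 N/m.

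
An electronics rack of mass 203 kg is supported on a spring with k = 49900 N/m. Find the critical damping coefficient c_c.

6370 N·s/m

c_c = 2√(k·m) = 2√(49900 × 203) = 2 × 3183 = 6365 N·s/m.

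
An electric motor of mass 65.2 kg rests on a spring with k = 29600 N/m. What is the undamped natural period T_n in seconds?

ω_n = √(k/m) = √(29600/65.2) = √454.0 = 21.31 rad/s.
T_n = 2π/ω_n = 6.283/21.31 = 0.2949 s.

0.295 s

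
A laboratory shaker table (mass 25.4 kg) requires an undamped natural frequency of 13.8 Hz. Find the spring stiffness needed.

ω_n = 2πf_n = 2π × 13.8 = 86.71 rad/s.
k = m·ω_n² = 25.4 × 86.71² = 25.4 × 7518 = 191000 N/m.

191000 N/m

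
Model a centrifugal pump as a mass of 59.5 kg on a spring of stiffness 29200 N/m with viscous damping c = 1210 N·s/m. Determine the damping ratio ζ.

0.459

ω_n = √(k/m) = √(29200/59.5) = 22.15 rad/s.
Critical damping c_c = 2√(k·m) = 2√(29200 × 59.5) = 2636 N·s/m, so ζ = c/c_c = 1210/2636 = 0.4590.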